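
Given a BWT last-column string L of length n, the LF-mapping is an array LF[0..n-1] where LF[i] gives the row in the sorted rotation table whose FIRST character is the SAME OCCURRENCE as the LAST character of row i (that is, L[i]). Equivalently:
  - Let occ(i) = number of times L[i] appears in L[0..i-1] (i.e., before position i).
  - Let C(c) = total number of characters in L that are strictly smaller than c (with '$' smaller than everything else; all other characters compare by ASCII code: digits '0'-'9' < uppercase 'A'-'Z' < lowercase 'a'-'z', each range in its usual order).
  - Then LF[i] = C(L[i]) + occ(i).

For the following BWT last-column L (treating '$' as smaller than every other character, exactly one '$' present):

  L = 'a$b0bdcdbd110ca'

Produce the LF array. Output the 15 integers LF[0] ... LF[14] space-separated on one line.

Answer: 5 0 7 1 8 12 10 13 9 14 3 4 2 11 6

Derivation:
Char counts: '$':1, '0':2, '1':2, 'a':2, 'b':3, 'c':2, 'd':3
C (first-col start): C('$')=0, C('0')=1, C('1')=3, C('a')=5, C('b')=7, C('c')=10, C('d')=12
L[0]='a': occ=0, LF[0]=C('a')+0=5+0=5
L[1]='$': occ=0, LF[1]=C('$')+0=0+0=0
L[2]='b': occ=0, LF[2]=C('b')+0=7+0=7
L[3]='0': occ=0, LF[3]=C('0')+0=1+0=1
L[4]='b': occ=1, LF[4]=C('b')+1=7+1=8
L[5]='d': occ=0, LF[5]=C('d')+0=12+0=12
L[6]='c': occ=0, LF[6]=C('c')+0=10+0=10
L[7]='d': occ=1, LF[7]=C('d')+1=12+1=13
L[8]='b': occ=2, LF[8]=C('b')+2=7+2=9
L[9]='d': occ=2, LF[9]=C('d')+2=12+2=14
L[10]='1': occ=0, LF[10]=C('1')+0=3+0=3
L[11]='1': occ=1, LF[11]=C('1')+1=3+1=4
L[12]='0': occ=1, LF[12]=C('0')+1=1+1=2
L[13]='c': occ=1, LF[13]=C('c')+1=10+1=11
L[14]='a': occ=1, LF[14]=C('a')+1=5+1=6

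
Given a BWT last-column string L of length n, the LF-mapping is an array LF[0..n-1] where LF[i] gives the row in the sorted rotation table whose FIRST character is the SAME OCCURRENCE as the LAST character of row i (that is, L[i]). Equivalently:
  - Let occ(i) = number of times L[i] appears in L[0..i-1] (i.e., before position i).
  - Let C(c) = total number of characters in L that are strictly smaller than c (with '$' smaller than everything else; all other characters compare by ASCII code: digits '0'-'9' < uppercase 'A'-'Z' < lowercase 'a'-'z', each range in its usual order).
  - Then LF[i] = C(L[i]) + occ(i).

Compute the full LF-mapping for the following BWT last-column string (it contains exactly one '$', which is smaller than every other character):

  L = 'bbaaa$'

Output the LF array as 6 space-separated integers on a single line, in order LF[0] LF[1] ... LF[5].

Answer: 4 5 1 2 3 0

Derivation:
Char counts: '$':1, 'a':3, 'b':2
C (first-col start): C('$')=0, C('a')=1, C('b')=4
L[0]='b': occ=0, LF[0]=C('b')+0=4+0=4
L[1]='b': occ=1, LF[1]=C('b')+1=4+1=5
L[2]='a': occ=0, LF[2]=C('a')+0=1+0=1
L[3]='a': occ=1, LF[3]=C('a')+1=1+1=2
L[4]='a': occ=2, LF[4]=C('a')+2=1+2=3
L[5]='$': occ=0, LF[5]=C('$')+0=0+0=0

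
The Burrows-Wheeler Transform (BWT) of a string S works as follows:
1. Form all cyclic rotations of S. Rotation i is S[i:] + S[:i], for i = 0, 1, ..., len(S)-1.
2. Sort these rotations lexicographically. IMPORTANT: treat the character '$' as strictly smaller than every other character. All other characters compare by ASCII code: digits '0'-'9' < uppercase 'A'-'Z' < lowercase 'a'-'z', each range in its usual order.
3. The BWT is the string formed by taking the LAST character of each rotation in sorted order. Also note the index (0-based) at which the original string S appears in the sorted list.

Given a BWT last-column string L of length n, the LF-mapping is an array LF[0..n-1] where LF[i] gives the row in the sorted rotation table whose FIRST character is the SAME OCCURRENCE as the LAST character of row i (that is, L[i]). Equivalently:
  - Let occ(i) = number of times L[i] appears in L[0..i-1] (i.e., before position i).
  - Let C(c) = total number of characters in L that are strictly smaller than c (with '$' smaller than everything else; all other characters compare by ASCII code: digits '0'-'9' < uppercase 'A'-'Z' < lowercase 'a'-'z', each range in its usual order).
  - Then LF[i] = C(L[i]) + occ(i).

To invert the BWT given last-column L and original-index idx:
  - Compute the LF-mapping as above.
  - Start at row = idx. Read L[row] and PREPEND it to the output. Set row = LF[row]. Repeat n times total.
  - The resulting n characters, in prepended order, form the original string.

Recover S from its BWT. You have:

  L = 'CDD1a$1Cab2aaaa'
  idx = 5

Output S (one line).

LF mapping: 4 6 7 1 8 0 2 5 9 14 3 10 11 12 13
Walk LF starting at row 5, prepending L[row]:
  step 1: row=5, L[5]='$', prepend. Next row=LF[5]=0
  step 2: row=0, L[0]='C', prepend. Next row=LF[0]=4
  step 3: row=4, L[4]='a', prepend. Next row=LF[4]=8
  step 4: row=8, L[8]='a', prepend. Next row=LF[8]=9
  step 5: row=9, L[9]='b', prepend. Next row=LF[9]=14
  step 6: row=14, L[14]='a', prepend. Next row=LF[14]=13
  step 7: row=13, L[13]='a', prepend. Next row=LF[13]=12
  step 8: row=12, L[12]='a', prepend. Next row=LF[12]=11
  step 9: row=11, L[11]='a', prepend. Next row=LF[11]=10
  step 10: row=10, L[10]='2', prepend. Next row=LF[10]=3
  step 11: row=3, L[3]='1', prepend. Next row=LF[3]=1
  step 12: row=1, L[1]='D', prepend. Next row=LF[1]=6
  step 13: row=6, L[6]='1', prepend. Next row=LF[6]=2
  step 14: row=2, L[2]='D', prepend. Next row=LF[2]=7
  step 15: row=7, L[7]='C', prepend. Next row=LF[7]=5
Reversed output: CD1D12aaaabaaC$

Answer: CD1D12aaaabaaC$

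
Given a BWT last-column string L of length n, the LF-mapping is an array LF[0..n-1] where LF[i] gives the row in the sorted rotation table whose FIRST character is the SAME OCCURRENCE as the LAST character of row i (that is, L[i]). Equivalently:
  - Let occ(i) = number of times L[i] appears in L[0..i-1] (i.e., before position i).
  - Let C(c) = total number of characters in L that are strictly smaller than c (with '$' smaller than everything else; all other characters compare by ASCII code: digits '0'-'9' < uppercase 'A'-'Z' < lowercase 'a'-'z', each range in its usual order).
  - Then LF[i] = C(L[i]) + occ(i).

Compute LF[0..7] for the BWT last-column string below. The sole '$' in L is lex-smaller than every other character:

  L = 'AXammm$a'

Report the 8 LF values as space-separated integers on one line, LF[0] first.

Char counts: '$':1, 'A':1, 'X':1, 'a':2, 'm':3
C (first-col start): C('$')=0, C('A')=1, C('X')=2, C('a')=3, C('m')=5
L[0]='A': occ=0, LF[0]=C('A')+0=1+0=1
L[1]='X': occ=0, LF[1]=C('X')+0=2+0=2
L[2]='a': occ=0, LF[2]=C('a')+0=3+0=3
L[3]='m': occ=0, LF[3]=C('m')+0=5+0=5
L[4]='m': occ=1, LF[4]=C('m')+1=5+1=6
L[5]='m': occ=2, LF[5]=C('m')+2=5+2=7
L[6]='$': occ=0, LF[6]=C('$')+0=0+0=0
L[7]='a': occ=1, LF[7]=C('a')+1=3+1=4

Answer: 1 2 3 5 6 7 0 4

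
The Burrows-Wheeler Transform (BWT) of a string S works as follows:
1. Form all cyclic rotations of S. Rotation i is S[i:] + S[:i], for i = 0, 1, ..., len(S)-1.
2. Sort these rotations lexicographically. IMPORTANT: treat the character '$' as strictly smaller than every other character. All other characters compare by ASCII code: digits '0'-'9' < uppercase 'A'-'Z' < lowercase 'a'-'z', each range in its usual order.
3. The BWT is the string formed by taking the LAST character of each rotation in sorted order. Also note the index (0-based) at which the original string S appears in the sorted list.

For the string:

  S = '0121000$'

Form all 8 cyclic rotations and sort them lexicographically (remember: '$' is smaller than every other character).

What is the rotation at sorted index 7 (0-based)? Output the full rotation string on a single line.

All 8 rotations (rotation i = S[i:]+S[:i]):
  rot[0] = 0121000$
  rot[1] = 121000$0
  rot[2] = 21000$01
  rot[3] = 1000$012
  rot[4] = 000$0121
  rot[5] = 00$01210
  rot[6] = 0$012100
  rot[7] = $0121000
Sorted (with $ < everything):
  sorted[0] = $0121000
  sorted[1] = 0$012100
  sorted[2] = 00$01210
  sorted[3] = 000$0121
  sorted[4] = 0121000$
  sorted[5] = 1000$012
  sorted[6] = 121000$0
  sorted[7] = 21000$01
sorted[7] = 21000$01

Answer: 21000$01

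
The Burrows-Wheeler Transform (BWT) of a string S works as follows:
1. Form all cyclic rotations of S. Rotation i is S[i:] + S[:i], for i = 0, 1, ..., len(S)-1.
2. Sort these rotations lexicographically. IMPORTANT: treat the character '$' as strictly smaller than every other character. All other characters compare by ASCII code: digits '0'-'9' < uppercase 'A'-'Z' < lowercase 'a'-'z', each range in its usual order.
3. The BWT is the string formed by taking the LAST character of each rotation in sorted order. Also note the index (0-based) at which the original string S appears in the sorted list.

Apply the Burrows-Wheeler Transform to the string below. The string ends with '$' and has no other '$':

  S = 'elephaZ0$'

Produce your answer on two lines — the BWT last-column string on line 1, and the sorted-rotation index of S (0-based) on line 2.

All 9 rotations (rotation i = S[i:]+S[:i]):
  rot[0] = elephaZ0$
  rot[1] = lephaZ0$e
  rot[2] = ephaZ0$el
  rot[3] = phaZ0$ele
  rot[4] = haZ0$elep
  rot[5] = aZ0$eleph
  rot[6] = Z0$elepha
  rot[7] = 0$elephaZ
  rot[8] = $elephaZ0
Sorted (with $ < everything):
  sorted[0] = $elephaZ0  (last char: '0')
  sorted[1] = 0$elephaZ  (last char: 'Z')
  sorted[2] = Z0$elepha  (last char: 'a')
  sorted[3] = aZ0$eleph  (last char: 'h')
  sorted[4] = elephaZ0$  (last char: '$')
  sorted[5] = ephaZ0$el  (last char: 'l')
  sorted[6] = haZ0$elep  (last char: 'p')
  sorted[7] = lephaZ0$e  (last char: 'e')
  sorted[8] = phaZ0$ele  (last char: 'e')
Last column: 0Zah$lpee
Original string S is at sorted index 4

Answer: 0Zah$lpee
4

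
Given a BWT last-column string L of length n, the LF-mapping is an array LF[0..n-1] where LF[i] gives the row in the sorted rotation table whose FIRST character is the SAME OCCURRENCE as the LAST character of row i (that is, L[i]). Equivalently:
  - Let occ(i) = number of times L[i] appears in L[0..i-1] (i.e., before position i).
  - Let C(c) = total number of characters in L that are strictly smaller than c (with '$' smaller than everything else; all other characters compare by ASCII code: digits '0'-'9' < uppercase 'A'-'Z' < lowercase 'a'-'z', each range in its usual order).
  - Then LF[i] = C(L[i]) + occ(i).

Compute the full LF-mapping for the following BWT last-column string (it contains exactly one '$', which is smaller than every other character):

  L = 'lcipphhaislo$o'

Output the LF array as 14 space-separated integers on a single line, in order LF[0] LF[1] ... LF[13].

Answer: 7 2 5 11 12 3 4 1 6 13 8 9 0 10

Derivation:
Char counts: '$':1, 'a':1, 'c':1, 'h':2, 'i':2, 'l':2, 'o':2, 'p':2, 's':1
C (first-col start): C('$')=0, C('a')=1, C('c')=2, C('h')=3, C('i')=5, C('l')=7, C('o')=9, C('p')=11, C('s')=13
L[0]='l': occ=0, LF[0]=C('l')+0=7+0=7
L[1]='c': occ=0, LF[1]=C('c')+0=2+0=2
L[2]='i': occ=0, LF[2]=C('i')+0=5+0=5
L[3]='p': occ=0, LF[3]=C('p')+0=11+0=11
L[4]='p': occ=1, LF[4]=C('p')+1=11+1=12
L[5]='h': occ=0, LF[5]=C('h')+0=3+0=3
L[6]='h': occ=1, LF[6]=C('h')+1=3+1=4
L[7]='a': occ=0, LF[7]=C('a')+0=1+0=1
L[8]='i': occ=1, LF[8]=C('i')+1=5+1=6
L[9]='s': occ=0, LF[9]=C('s')+0=13+0=13
L[10]='l': occ=1, LF[10]=C('l')+1=7+1=8
L[11]='o': occ=0, LF[11]=C('o')+0=9+0=9
L[12]='$': occ=0, LF[12]=C('$')+0=0+0=0
L[13]='o': occ=1, LF[13]=C('o')+1=9+1=10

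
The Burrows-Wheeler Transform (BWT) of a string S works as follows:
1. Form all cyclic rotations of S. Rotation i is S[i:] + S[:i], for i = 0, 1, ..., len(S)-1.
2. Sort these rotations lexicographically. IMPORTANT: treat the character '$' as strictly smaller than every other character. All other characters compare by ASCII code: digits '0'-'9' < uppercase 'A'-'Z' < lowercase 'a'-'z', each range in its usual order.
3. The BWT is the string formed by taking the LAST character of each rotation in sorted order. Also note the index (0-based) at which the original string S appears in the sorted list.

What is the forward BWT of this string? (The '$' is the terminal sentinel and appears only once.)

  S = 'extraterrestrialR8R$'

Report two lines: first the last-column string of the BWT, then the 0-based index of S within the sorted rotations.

Answer: RR8lirtr$ratrteeaxse
8

Derivation:
All 20 rotations (rotation i = S[i:]+S[:i]):
  rot[0] = extraterrestrialR8R$
  rot[1] = xtraterrestrialR8R$e
  rot[2] = traterrestrialR8R$ex
  rot[3] = raterrestrialR8R$ext
  rot[4] = aterrestrialR8R$extr
  rot[5] = terrestrialR8R$extra
  rot[6] = errestrialR8R$extrat
  rot[7] = rrestrialR8R$extrate
  rot[8] = restrialR8R$extrater
  rot[9] = estrialR8R$extraterr
  rot[10] = strialR8R$extraterre
  rot[11] = trialR8R$extraterres
  rot[12] = rialR8R$extraterrest
  rot[13] = ialR8R$extraterrestr
  rot[14] = alR8R$extraterrestri
  rot[15] = lR8R$extraterrestria
  rot[16] = R8R$extraterrestrial
  rot[17] = 8R$extraterrestrialR
  rot[18] = R$extraterrestrialR8
  rot[19] = $extraterrestrialR8R
Sorted (with $ < everything):
  sorted[0] = $extraterrestrialR8R  (last char: 'R')
  sorted[1] = 8R$extraterrestrialR  (last char: 'R')
  sorted[2] = R$extraterrestrialR8  (last char: '8')
  sorted[3] = R8R$extraterrestrial  (last char: 'l')
  sorted[4] = alR8R$extraterrestri  (last char: 'i')
  sorted[5] = aterrestrialR8R$extr  (last char: 'r')
  sorted[6] = errestrialR8R$extrat  (last char: 't')
  sorted[7] = estrialR8R$extraterr  (last char: 'r')
  sorted[8] = extraterrestrialR8R$  (last char: '$')
  sorted[9] = ialR8R$extraterrestr  (last char: 'r')
  sorted[10] = lR8R$extraterrestria  (last char: 'a')
  sorted[11] = raterrestrialR8R$ext  (last char: 't')
  sorted[12] = restrialR8R$extrater  (last char: 'r')
  sorted[13] = rialR8R$extraterrest  (last char: 't')
  sorted[14] = rrestrialR8R$extrate  (last char: 'e')
  sorted[15] = strialR8R$extraterre  (last char: 'e')
  sorted[16] = terrestrialR8R$extra  (last char: 'a')
  sorted[17] = traterrestrialR8R$ex  (last char: 'x')
  sorted[18] = trialR8R$extraterres  (last char: 's')
  sorted[19] = xtraterrestrialR8R$e  (last char: 'e')
Last column: RR8lirtr$ratrteeaxse
Original string S is at sorted index 8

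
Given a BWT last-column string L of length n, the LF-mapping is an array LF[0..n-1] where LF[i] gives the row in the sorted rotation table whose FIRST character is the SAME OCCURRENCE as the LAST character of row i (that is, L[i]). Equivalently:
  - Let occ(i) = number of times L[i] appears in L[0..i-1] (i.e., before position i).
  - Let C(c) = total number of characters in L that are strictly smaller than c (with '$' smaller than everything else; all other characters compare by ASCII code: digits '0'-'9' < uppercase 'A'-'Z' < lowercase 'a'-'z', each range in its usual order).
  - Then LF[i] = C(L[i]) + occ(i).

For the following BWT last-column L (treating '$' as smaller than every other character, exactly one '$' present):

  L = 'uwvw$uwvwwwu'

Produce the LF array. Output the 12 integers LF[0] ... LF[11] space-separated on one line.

Answer: 1 6 4 7 0 2 8 5 9 10 11 3

Derivation:
Char counts: '$':1, 'u':3, 'v':2, 'w':6
C (first-col start): C('$')=0, C('u')=1, C('v')=4, C('w')=6
L[0]='u': occ=0, LF[0]=C('u')+0=1+0=1
L[1]='w': occ=0, LF[1]=C('w')+0=6+0=6
L[2]='v': occ=0, LF[2]=C('v')+0=4+0=4
L[3]='w': occ=1, LF[3]=C('w')+1=6+1=7
L[4]='$': occ=0, LF[4]=C('$')+0=0+0=0
L[5]='u': occ=1, LF[5]=C('u')+1=1+1=2
L[6]='w': occ=2, LF[6]=C('w')+2=6+2=8
L[7]='v': occ=1, LF[7]=C('v')+1=4+1=5
L[8]='w': occ=3, LF[8]=C('w')+3=6+3=9
L[9]='w': occ=4, LF[9]=C('w')+4=6+4=10
L[10]='w': occ=5, LF[10]=C('w')+5=6+5=11
L[11]='u': occ=2, LF[11]=C('u')+2=1+2=3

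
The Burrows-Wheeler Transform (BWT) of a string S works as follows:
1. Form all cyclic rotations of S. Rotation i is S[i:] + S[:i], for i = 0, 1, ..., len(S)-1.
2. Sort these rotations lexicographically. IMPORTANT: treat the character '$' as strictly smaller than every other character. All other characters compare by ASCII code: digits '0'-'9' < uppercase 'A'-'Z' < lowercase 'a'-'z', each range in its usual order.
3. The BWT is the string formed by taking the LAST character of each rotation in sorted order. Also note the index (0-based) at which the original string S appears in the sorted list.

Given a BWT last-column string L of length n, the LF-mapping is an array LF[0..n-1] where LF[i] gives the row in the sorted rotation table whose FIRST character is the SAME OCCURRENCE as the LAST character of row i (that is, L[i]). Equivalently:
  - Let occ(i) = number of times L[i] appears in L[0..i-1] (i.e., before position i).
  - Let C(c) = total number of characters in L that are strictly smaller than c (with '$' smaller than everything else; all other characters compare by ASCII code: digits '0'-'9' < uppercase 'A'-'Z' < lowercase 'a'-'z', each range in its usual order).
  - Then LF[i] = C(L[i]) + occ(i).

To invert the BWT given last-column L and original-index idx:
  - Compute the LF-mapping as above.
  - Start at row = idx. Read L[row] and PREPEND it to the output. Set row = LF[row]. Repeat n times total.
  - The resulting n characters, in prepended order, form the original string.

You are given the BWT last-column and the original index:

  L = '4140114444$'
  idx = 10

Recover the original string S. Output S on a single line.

Answer: 4444410114$

Derivation:
LF mapping: 5 2 6 1 3 4 7 8 9 10 0
Walk LF starting at row 10, prepending L[row]:
  step 1: row=10, L[10]='$', prepend. Next row=LF[10]=0
  step 2: row=0, L[0]='4', prepend. Next row=LF[0]=5
  step 3: row=5, L[5]='1', prepend. Next row=LF[5]=4
  step 4: row=4, L[4]='1', prepend. Next row=LF[4]=3
  step 5: row=3, L[3]='0', prepend. Next row=LF[3]=1
  step 6: row=1, L[1]='1', prepend. Next row=LF[1]=2
  step 7: row=2, L[2]='4', prepend. Next row=LF[2]=6
  step 8: row=6, L[6]='4', prepend. Next row=LF[6]=7
  step 9: row=7, L[7]='4', prepend. Next row=LF[7]=8
  step 10: row=8, L[8]='4', prepend. Next row=LF[8]=9
  step 11: row=9, L[9]='4', prepend. Next row=LF[9]=10
Reversed output: 4444410114$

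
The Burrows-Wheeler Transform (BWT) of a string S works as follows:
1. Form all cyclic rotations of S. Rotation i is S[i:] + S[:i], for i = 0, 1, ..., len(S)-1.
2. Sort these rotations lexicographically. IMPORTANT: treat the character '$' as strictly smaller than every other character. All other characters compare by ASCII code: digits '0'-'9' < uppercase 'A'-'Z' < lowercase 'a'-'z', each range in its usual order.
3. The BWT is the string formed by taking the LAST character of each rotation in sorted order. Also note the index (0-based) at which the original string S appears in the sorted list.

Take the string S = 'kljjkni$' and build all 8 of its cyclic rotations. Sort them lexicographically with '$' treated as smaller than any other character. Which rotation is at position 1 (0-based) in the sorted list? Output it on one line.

Answer: i$kljjkn

Derivation:
All 8 rotations (rotation i = S[i:]+S[:i]):
  rot[0] = kljjkni$
  rot[1] = ljjkni$k
  rot[2] = jjkni$kl
  rot[3] = jkni$klj
  rot[4] = kni$kljj
  rot[5] = ni$kljjk
  rot[6] = i$kljjkn
  rot[7] = $kljjkni
Sorted (with $ < everything):
  sorted[0] = $kljjkni
  sorted[1] = i$kljjkn
  sorted[2] = jjkni$kl
  sorted[3] = jkni$klj
  sorted[4] = kljjkni$
  sorted[5] = kni$kljj
  sorted[6] = ljjkni$k
  sorted[7] = ni$kljjk
sorted[1] = i$kljjkn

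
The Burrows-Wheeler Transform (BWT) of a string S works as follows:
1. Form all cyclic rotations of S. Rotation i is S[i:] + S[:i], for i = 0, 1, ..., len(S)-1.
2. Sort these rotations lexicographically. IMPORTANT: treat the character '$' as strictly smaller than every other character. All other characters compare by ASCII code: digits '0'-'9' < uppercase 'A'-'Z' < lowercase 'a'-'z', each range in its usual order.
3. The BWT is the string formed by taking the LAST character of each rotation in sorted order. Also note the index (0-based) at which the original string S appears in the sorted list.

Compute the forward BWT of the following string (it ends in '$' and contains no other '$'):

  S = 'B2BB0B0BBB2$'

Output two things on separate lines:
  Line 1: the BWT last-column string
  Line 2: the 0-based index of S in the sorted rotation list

Answer: 2BBBBB0B$2B0
8

Derivation:
All 12 rotations (rotation i = S[i:]+S[:i]):
  rot[0] = B2BB0B0BBB2$
  rot[1] = 2BB0B0BBB2$B
  rot[2] = BB0B0BBB2$B2
  rot[3] = B0B0BBB2$B2B
  rot[4] = 0B0BBB2$B2BB
  rot[5] = B0BBB2$B2BB0
  rot[6] = 0BBB2$B2BB0B
  rot[7] = BBB2$B2BB0B0
  rot[8] = BB2$B2BB0B0B
  rot[9] = B2$B2BB0B0BB
  rot[10] = 2$B2BB0B0BBB
  rot[11] = $B2BB0B0BBB2
Sorted (with $ < everything):
  sorted[0] = $B2BB0B0BBB2  (last char: '2')
  sorted[1] = 0B0BBB2$B2BB  (last char: 'B')
  sorted[2] = 0BBB2$B2BB0B  (last char: 'B')
  sorted[3] = 2$B2BB0B0BBB  (last char: 'B')
  sorted[4] = 2BB0B0BBB2$B  (last char: 'B')
  sorted[5] = B0B0BBB2$B2B  (last char: 'B')
  sorted[6] = B0BBB2$B2BB0  (last char: '0')
  sorted[7] = B2$B2BB0B0BB  (last char: 'B')
  sorted[8] = B2BB0B0BBB2$  (last char: '$')
  sorted[9] = BB0B0BBB2$B2  (last char: '2')
  sorted[10] = BB2$B2BB0B0B  (last char: 'B')
  sorted[11] = BBB2$B2BB0B0  (last char: '0')
Last column: 2BBBBB0B$2B0
Original string S is at sorted index 8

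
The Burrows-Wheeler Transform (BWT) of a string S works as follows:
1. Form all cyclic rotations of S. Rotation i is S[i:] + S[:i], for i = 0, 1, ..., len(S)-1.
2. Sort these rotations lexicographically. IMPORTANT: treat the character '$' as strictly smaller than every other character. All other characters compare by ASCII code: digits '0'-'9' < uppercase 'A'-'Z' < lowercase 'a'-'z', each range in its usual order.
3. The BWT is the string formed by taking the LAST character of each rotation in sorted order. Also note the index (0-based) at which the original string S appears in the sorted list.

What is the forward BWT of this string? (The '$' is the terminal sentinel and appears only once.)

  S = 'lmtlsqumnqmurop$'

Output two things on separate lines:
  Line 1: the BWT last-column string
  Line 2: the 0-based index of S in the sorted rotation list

All 16 rotations (rotation i = S[i:]+S[:i]):
  rot[0] = lmtlsqumnqmurop$
  rot[1] = mtlsqumnqmurop$l
  rot[2] = tlsqumnqmurop$lm
  rot[3] = lsqumnqmurop$lmt
  rot[4] = squmnqmurop$lmtl
  rot[5] = qumnqmurop$lmtls
  rot[6] = umnqmurop$lmtlsq
  rot[7] = mnqmurop$lmtlsqu
  rot[8] = nqmurop$lmtlsqum
  rot[9] = qmurop$lmtlsqumn
  rot[10] = murop$lmtlsqumnq
  rot[11] = urop$lmtlsqumnqm
  rot[12] = rop$lmtlsqumnqmu
  rot[13] = op$lmtlsqumnqmur
  rot[14] = p$lmtlsqumnqmuro
  rot[15] = $lmtlsqumnqmurop
Sorted (with $ < everything):
  sorted[0] = $lmtlsqumnqmurop  (last char: 'p')
  sorted[1] = lmtlsqumnqmurop$  (last char: '$')
  sorted[2] = lsqumnqmurop$lmt  (last char: 't')
  sorted[3] = mnqmurop$lmtlsqu  (last char: 'u')
  sorted[4] = mtlsqumnqmurop$l  (last char: 'l')
  sorted[5] = murop$lmtlsqumnq  (last char: 'q')
  sorted[6] = nqmurop$lmtlsqum  (last char: 'm')
  sorted[7] = op$lmtlsqumnqmur  (last char: 'r')
  sorted[8] = p$lmtlsqumnqmuro  (last char: 'o')
  sorted[9] = qmurop$lmtlsqumn  (last char: 'n')
  sorted[10] = qumnqmurop$lmtls  (last char: 's')
  sorted[11] = rop$lmtlsqumnqmu  (last char: 'u')
  sorted[12] = squmnqmurop$lmtl  (last char: 'l')
  sorted[13] = tlsqumnqmurop$lm  (last char: 'm')
  sorted[14] = umnqmurop$lmtlsq  (last char: 'q')
  sorted[15] = urop$lmtlsqumnqm  (last char: 'm')
Last column: p$tulqmronsulmqm
Original string S is at sorted index 1

Answer: p$tulqmronsulmqm
1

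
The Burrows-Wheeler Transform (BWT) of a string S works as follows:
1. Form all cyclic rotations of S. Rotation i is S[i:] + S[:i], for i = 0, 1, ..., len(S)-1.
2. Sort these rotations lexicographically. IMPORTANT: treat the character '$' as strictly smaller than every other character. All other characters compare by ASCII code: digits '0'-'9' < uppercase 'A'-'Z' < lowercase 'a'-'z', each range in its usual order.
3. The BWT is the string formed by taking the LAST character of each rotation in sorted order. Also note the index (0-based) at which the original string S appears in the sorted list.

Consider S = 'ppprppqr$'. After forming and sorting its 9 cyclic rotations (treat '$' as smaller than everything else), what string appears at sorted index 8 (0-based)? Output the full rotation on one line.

All 9 rotations (rotation i = S[i:]+S[:i]):
  rot[0] = ppprppqr$
  rot[1] = pprppqr$p
  rot[2] = prppqr$pp
  rot[3] = rppqr$ppp
  rot[4] = ppqr$pppr
  rot[5] = pqr$ppprp
  rot[6] = qr$ppprpp
  rot[7] = r$ppprppq
  rot[8] = $ppprppqr
Sorted (with $ < everything):
  sorted[0] = $ppprppqr
  sorted[1] = ppprppqr$
  sorted[2] = ppqr$pppr
  sorted[3] = pprppqr$p
  sorted[4] = pqr$ppprp
  sorted[5] = prppqr$pp
  sorted[6] = qr$ppprpp
  sorted[7] = r$ppprppq
  sorted[8] = rppqr$ppp
sorted[8] = rppqr$ppp

Answer: rppqr$ppp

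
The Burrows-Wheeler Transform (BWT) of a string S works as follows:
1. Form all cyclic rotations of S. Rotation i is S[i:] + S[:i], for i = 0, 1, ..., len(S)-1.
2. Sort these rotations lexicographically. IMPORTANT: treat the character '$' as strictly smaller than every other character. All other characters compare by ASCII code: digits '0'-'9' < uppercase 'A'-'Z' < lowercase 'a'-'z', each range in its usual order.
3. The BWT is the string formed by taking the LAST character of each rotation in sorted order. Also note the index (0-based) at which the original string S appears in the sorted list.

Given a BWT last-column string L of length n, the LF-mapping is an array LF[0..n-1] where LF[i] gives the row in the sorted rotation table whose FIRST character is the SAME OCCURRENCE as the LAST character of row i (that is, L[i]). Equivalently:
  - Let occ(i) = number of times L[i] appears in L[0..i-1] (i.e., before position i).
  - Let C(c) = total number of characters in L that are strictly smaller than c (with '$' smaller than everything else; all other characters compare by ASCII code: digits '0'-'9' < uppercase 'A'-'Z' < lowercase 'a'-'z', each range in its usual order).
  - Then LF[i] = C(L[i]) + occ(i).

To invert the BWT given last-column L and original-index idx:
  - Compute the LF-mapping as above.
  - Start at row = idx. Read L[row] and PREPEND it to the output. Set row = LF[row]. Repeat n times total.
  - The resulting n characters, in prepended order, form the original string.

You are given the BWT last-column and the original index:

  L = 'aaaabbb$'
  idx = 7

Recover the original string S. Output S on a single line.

Answer: bbbaaaa$

Derivation:
LF mapping: 1 2 3 4 5 6 7 0
Walk LF starting at row 7, prepending L[row]:
  step 1: row=7, L[7]='$', prepend. Next row=LF[7]=0
  step 2: row=0, L[0]='a', prepend. Next row=LF[0]=1
  step 3: row=1, L[1]='a', prepend. Next row=LF[1]=2
  step 4: row=2, L[2]='a', prepend. Next row=LF[2]=3
  step 5: row=3, L[3]='a', prepend. Next row=LF[3]=4
  step 6: row=4, L[4]='b', prepend. Next row=LF[4]=5
  step 7: row=5, L[5]='b', prepend. Next row=LF[5]=6
  step 8: row=6, L[6]='b', prepend. Next row=LF[6]=7
Reversed output: bbbaaaa$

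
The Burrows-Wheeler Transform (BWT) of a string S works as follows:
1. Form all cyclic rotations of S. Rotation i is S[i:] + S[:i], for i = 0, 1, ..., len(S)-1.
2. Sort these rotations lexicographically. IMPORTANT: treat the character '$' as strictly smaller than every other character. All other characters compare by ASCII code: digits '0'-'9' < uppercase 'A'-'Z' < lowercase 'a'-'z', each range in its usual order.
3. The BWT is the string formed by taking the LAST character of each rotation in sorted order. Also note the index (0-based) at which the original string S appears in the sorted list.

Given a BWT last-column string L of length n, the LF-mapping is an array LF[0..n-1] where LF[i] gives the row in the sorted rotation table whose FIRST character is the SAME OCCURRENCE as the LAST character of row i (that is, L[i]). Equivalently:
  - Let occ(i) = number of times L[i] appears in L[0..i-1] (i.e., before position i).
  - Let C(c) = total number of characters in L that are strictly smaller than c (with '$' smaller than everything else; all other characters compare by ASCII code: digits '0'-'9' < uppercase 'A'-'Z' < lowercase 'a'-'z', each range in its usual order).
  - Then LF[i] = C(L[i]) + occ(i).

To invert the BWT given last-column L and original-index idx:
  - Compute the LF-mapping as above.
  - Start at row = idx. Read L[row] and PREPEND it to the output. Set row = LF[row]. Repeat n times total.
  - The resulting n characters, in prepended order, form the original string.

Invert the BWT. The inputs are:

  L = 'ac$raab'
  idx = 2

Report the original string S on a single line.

LF mapping: 1 5 0 6 2 3 4
Walk LF starting at row 2, prepending L[row]:
  step 1: row=2, L[2]='$', prepend. Next row=LF[2]=0
  step 2: row=0, L[0]='a', prepend. Next row=LF[0]=1
  step 3: row=1, L[1]='c', prepend. Next row=LF[1]=5
  step 4: row=5, L[5]='a', prepend. Next row=LF[5]=3
  step 5: row=3, L[3]='r', prepend. Next row=LF[3]=6
  step 6: row=6, L[6]='b', prepend. Next row=LF[6]=4
  step 7: row=4, L[4]='a', prepend. Next row=LF[4]=2
Reversed output: abraca$

Answer: abraca$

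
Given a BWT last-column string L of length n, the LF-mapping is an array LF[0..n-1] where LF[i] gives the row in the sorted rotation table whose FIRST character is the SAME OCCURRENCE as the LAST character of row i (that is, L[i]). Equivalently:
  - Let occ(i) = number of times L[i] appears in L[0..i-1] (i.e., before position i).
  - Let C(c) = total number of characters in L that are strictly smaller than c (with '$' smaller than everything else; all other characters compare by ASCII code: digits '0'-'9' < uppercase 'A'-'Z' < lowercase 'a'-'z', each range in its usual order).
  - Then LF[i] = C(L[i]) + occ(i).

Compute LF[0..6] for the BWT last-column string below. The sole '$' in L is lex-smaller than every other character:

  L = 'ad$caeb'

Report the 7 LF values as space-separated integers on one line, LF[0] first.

Char counts: '$':1, 'a':2, 'b':1, 'c':1, 'd':1, 'e':1
C (first-col start): C('$')=0, C('a')=1, C('b')=3, C('c')=4, C('d')=5, C('e')=6
L[0]='a': occ=0, LF[0]=C('a')+0=1+0=1
L[1]='d': occ=0, LF[1]=C('d')+0=5+0=5
L[2]='$': occ=0, LF[2]=C('$')+0=0+0=0
L[3]='c': occ=0, LF[3]=C('c')+0=4+0=4
L[4]='a': occ=1, LF[4]=C('a')+1=1+1=2
L[5]='e': occ=0, LF[5]=C('e')+0=6+0=6
L[6]='b': occ=0, LF[6]=C('b')+0=3+0=3

Answer: 1 5 0 4 2 6 3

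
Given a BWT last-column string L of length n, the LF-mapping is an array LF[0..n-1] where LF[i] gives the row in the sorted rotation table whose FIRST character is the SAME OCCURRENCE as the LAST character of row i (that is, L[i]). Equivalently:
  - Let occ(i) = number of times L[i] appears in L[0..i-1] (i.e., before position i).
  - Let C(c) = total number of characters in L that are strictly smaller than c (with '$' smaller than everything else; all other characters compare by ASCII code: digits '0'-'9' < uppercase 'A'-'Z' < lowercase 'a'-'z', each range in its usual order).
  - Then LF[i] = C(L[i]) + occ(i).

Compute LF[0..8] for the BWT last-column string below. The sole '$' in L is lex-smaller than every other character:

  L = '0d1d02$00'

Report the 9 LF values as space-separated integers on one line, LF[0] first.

Answer: 1 7 5 8 2 6 0 3 4

Derivation:
Char counts: '$':1, '0':4, '1':1, '2':1, 'd':2
C (first-col start): C('$')=0, C('0')=1, C('1')=5, C('2')=6, C('d')=7
L[0]='0': occ=0, LF[0]=C('0')+0=1+0=1
L[1]='d': occ=0, LF[1]=C('d')+0=7+0=7
L[2]='1': occ=0, LF[2]=C('1')+0=5+0=5
L[3]='d': occ=1, LF[3]=C('d')+1=7+1=8
L[4]='0': occ=1, LF[4]=C('0')+1=1+1=2
L[5]='2': occ=0, LF[5]=C('2')+0=6+0=6
L[6]='$': occ=0, LF[6]=C('$')+0=0+0=0
L[7]='0': occ=2, LF[7]=C('0')+2=1+2=3
L[8]='0': occ=3, LF[8]=C('0')+3=1+3=4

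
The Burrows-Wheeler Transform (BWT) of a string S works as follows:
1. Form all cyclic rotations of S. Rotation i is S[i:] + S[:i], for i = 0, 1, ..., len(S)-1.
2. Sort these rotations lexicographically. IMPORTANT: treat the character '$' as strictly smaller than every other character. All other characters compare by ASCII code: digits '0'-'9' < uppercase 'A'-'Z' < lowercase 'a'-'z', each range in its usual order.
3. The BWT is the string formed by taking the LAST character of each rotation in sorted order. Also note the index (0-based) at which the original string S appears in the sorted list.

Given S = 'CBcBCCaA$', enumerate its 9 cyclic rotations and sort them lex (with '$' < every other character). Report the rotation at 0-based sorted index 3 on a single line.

All 9 rotations (rotation i = S[i:]+S[:i]):
  rot[0] = CBcBCCaA$
  rot[1] = BcBCCaA$C
  rot[2] = cBCCaA$CB
  rot[3] = BCCaA$CBc
  rot[4] = CCaA$CBcB
  rot[5] = CaA$CBcBC
  rot[6] = aA$CBcBCC
  rot[7] = A$CBcBCCa
  rot[8] = $CBcBCCaA
Sorted (with $ < everything):
  sorted[0] = $CBcBCCaA
  sorted[1] = A$CBcBCCa
  sorted[2] = BCCaA$CBc
  sorted[3] = BcBCCaA$C
  sorted[4] = CBcBCCaA$
  sorted[5] = CCaA$CBcB
  sorted[6] = CaA$CBcBC
  sorted[7] = aA$CBcBCC
  sorted[8] = cBCCaA$CB
sorted[3] = BcBCCaA$C

Answer: BcBCCaA$C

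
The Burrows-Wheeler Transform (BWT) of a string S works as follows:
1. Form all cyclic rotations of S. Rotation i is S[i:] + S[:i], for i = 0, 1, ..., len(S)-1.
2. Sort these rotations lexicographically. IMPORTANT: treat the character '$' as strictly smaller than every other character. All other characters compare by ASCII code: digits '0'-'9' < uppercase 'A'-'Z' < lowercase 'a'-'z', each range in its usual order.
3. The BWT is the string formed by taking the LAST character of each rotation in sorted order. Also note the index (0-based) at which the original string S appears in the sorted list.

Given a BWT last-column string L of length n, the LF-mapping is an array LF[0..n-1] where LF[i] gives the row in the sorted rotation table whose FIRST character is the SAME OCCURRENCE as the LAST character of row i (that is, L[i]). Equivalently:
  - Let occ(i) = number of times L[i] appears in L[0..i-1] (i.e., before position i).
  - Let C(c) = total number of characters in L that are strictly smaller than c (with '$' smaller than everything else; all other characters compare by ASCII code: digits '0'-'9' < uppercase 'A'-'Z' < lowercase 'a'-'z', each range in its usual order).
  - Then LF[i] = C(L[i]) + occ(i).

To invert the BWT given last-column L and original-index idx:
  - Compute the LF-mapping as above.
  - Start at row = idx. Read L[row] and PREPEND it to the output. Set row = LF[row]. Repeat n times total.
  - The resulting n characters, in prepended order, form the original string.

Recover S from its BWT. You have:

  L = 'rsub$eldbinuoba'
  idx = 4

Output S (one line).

Answer: bubbledinosaur$

Derivation:
LF mapping: 11 12 13 2 0 6 8 5 3 7 9 14 10 4 1
Walk LF starting at row 4, prepending L[row]:
  step 1: row=4, L[4]='$', prepend. Next row=LF[4]=0
  step 2: row=0, L[0]='r', prepend. Next row=LF[0]=11
  step 3: row=11, L[11]='u', prepend. Next row=LF[11]=14
  step 4: row=14, L[14]='a', prepend. Next row=LF[14]=1
  step 5: row=1, L[1]='s', prepend. Next row=LF[1]=12
  step 6: row=12, L[12]='o', prepend. Next row=LF[12]=10
  step 7: row=10, L[10]='n', prepend. Next row=LF[10]=9
  step 8: row=9, L[9]='i', prepend. Next row=LF[9]=7
  step 9: row=7, L[7]='d', prepend. Next row=LF[7]=5
  step 10: row=5, L[5]='e', prepend. Next row=LF[5]=6
  step 11: row=6, L[6]='l', prepend. Next row=LF[6]=8
  step 12: row=8, L[8]='b', prepend. Next row=LF[8]=3
  step 13: row=3, L[3]='b', prepend. Next row=LF[3]=2
  step 14: row=2, L[2]='u', prepend. Next row=LF[2]=13
  step 15: row=13, L[13]='b', prepend. Next row=LF[13]=4
Reversed output: bubbledinosaur$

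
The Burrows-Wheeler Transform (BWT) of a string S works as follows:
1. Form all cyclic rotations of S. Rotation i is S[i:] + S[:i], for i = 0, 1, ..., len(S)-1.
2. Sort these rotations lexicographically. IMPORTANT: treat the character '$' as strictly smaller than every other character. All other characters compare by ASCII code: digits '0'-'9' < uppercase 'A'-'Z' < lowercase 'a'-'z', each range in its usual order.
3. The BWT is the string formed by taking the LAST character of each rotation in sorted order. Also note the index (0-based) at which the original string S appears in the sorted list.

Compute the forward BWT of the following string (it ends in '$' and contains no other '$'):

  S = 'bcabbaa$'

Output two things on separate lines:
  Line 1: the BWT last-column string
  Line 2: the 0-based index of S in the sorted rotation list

All 8 rotations (rotation i = S[i:]+S[:i]):
  rot[0] = bcabbaa$
  rot[1] = cabbaa$b
  rot[2] = abbaa$bc
  rot[3] = bbaa$bca
  rot[4] = baa$bcab
  rot[5] = aa$bcabb
  rot[6] = a$bcabba
  rot[7] = $bcabbaa
Sorted (with $ < everything):
  sorted[0] = $bcabbaa  (last char: 'a')
  sorted[1] = a$bcabba  (last char: 'a')
  sorted[2] = aa$bcabb  (last char: 'b')
  sorted[3] = abbaa$bc  (last char: 'c')
  sorted[4] = baa$bcab  (last char: 'b')
  sorted[5] = bbaa$bca  (last char: 'a')
  sorted[6] = bcabbaa$  (last char: '$')
  sorted[7] = cabbaa$b  (last char: 'b')
Last column: aabcba$b
Original string S is at sorted index 6

Answer: aabcba$b
6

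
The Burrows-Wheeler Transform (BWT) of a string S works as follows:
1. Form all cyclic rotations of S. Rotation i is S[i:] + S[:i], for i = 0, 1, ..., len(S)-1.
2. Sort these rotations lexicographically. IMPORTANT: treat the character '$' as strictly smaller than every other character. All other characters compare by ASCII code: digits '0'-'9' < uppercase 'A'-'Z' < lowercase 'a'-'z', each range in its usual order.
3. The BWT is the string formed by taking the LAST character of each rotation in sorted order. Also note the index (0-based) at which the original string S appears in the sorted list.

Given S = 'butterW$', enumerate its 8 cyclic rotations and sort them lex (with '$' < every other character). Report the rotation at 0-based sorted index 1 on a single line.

All 8 rotations (rotation i = S[i:]+S[:i]):
  rot[0] = butterW$
  rot[1] = utterW$b
  rot[2] = tterW$bu
  rot[3] = terW$but
  rot[4] = erW$butt
  rot[5] = rW$butte
  rot[6] = W$butter
  rot[7] = $butterW
Sorted (with $ < everything):
  sorted[0] = $butterW
  sorted[1] = W$butter
  sorted[2] = butterW$
  sorted[3] = erW$butt
  sorted[4] = rW$butte
  sorted[5] = terW$but
  sorted[6] = tterW$bu
  sorted[7] = utterW$b
sorted[1] = W$butter

Answer: W$butter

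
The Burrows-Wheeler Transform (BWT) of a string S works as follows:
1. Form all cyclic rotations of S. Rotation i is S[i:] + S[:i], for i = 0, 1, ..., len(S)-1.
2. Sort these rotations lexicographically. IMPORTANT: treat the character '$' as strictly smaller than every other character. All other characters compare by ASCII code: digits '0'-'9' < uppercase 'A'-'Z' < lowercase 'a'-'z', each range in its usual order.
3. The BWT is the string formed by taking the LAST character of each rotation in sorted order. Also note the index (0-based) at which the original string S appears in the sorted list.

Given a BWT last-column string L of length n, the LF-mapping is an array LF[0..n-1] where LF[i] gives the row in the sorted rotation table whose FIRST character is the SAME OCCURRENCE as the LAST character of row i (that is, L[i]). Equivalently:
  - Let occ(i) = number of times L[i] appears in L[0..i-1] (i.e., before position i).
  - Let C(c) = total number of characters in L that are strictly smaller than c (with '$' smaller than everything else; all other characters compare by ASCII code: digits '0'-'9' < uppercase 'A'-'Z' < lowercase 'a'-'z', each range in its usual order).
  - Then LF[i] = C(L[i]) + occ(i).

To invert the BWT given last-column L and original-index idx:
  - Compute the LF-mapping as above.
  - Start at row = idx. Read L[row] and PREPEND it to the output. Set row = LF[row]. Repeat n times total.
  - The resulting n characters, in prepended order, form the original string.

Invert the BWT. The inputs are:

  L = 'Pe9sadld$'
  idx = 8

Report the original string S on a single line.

Answer: saddle9P$

Derivation:
LF mapping: 2 6 1 8 3 4 7 5 0
Walk LF starting at row 8, prepending L[row]:
  step 1: row=8, L[8]='$', prepend. Next row=LF[8]=0
  step 2: row=0, L[0]='P', prepend. Next row=LF[0]=2
  step 3: row=2, L[2]='9', prepend. Next row=LF[2]=1
  step 4: row=1, L[1]='e', prepend. Next row=LF[1]=6
  step 5: row=6, L[6]='l', prepend. Next row=LF[6]=7
  step 6: row=7, L[7]='d', prepend. Next row=LF[7]=5
  step 7: row=5, L[5]='d', prepend. Next row=LF[5]=4
  step 8: row=4, L[4]='a', prepend. Next row=LF[4]=3
  step 9: row=3, L[3]='s', prepend. Next row=LF[3]=8
Reversed output: saddle9P$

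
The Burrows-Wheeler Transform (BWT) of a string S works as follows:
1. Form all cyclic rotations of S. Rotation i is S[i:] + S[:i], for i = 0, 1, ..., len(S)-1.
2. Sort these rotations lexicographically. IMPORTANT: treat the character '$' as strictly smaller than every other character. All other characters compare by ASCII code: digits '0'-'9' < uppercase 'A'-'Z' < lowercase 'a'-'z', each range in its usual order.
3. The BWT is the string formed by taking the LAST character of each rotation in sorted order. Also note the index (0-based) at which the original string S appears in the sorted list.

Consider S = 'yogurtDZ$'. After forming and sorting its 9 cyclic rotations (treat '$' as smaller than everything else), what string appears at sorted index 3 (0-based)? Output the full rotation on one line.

Answer: gurtDZ$yo

Derivation:
All 9 rotations (rotation i = S[i:]+S[:i]):
  rot[0] = yogurtDZ$
  rot[1] = ogurtDZ$y
  rot[2] = gurtDZ$yo
  rot[3] = urtDZ$yog
  rot[4] = rtDZ$yogu
  rot[5] = tDZ$yogur
  rot[6] = DZ$yogurt
  rot[7] = Z$yogurtD
  rot[8] = $yogurtDZ
Sorted (with $ < everything):
  sorted[0] = $yogurtDZ
  sorted[1] = DZ$yogurt
  sorted[2] = Z$yogurtD
  sorted[3] = gurtDZ$yo
  sorted[4] = ogurtDZ$y
  sorted[5] = rtDZ$yogu
  sorted[6] = tDZ$yogur
  sorted[7] = urtDZ$yog
  sorted[8] = yogurtDZ$
sorted[3] = gurtDZ$yo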